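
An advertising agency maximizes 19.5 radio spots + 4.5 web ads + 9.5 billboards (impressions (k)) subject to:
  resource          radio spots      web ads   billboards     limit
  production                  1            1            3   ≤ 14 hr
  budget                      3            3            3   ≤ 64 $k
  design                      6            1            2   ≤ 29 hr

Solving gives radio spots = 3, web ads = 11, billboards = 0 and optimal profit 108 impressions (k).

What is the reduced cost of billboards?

-1

Check each constraint at x*: production 14/14 (tight); budget 42/64 (slack 22); design 29/29 (tight).
Since budget is not tight, its dual is 0.
From A_Bᵀ y = c: 1·y_production + 6·y_design = 19.5; 1·y_production + 1·y_design = 4.5.
This yields shadow prices y_production = 1.5, y_design = 3.
Reduced cost of billboards: c₃ − yᵀa₃ = 9.5 − (1.5·3 + 3·2) = 9.5 − 10.5 = -1.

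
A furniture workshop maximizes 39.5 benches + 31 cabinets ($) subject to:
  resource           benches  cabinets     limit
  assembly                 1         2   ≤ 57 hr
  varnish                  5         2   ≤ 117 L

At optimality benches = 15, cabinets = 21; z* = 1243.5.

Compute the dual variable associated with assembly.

9.5

Both assembly and varnish are binding at x*.
From A_Bᵀ y = c: 1·y_assembly + 5·y_varnish = 39.5; 2·y_assembly + 2·y_varnish = 31.
This yields shadow prices y_assembly = 9.5, y_varnish = 6.
Shadow price of assembly = 9.5.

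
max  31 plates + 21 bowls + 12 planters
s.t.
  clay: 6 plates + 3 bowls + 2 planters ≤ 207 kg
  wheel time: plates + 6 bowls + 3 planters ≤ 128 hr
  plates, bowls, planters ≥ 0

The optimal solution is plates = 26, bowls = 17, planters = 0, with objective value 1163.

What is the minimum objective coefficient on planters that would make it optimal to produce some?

13

At the optimum: clay uses 207 of 207 (binding); wheel time uses 128 of 128 (binding).
The binding rows give the dual system: 6·y_clay + 1·y_wheel time = 31 and 3·y_clay + 6·y_wheel time = 21.
This yields shadow prices y_clay = 5, y_wheel time = 1.
planters enters the basis when its profit ≥ yᵀa₃ = 5·2 + 1·3 = 13.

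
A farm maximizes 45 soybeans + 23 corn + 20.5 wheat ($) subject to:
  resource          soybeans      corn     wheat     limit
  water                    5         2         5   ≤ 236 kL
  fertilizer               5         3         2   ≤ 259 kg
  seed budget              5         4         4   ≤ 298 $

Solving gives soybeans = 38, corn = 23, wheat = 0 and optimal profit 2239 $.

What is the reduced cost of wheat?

Check each constraint at x*: water 236/236 (tight); fertilizer 259/259 (tight); seed budget 282/298 (slack 16).
Slack constraints have shadow price 0 (complementary slackness).
The binding rows give the dual system: 5·y_water + 5·y_fertilizer = 45 and 2·y_water + 3·y_fertilizer = 23.
→ y_water = 4 and y_fertilizer = 5.
Reduced cost of wheat: c₃ − yᵀa₃ = 20.5 − (4·5 + 5·2) = 20.5 − 30 = -9.5.

-9.5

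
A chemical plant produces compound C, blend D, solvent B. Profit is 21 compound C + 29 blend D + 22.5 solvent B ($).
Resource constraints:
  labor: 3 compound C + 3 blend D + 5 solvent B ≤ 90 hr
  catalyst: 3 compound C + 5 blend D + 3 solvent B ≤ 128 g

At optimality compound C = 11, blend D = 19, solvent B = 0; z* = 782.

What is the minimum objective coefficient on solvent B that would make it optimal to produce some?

Check each constraint at x*: labor 90/90 (tight); catalyst 128/128 (tight).
The binding rows give the dual system: 3·y_labor + 3·y_catalyst = 21 and 3·y_labor + 5·y_catalyst = 29.
→ y_labor = 3 and y_catalyst = 4.
solvent B enters the basis when its profit ≥ yᵀa₃ = 3·5 + 4·3 = 27.

27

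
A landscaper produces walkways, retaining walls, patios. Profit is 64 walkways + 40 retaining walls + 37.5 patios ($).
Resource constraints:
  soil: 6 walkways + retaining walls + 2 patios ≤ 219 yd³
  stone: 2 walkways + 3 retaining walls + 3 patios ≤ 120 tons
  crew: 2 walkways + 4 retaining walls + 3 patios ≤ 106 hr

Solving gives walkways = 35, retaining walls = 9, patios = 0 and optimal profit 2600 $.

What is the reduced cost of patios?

-2.5

At the optimum: soil uses 219 of 219 (binding); stone uses 97 of 120 (slack = 23); crew uses 106 of 106 (binding).
Since stone is not tight, its dual is 0.
From A_Bᵀ y = c: 6·y_soil + 2·y_crew = 64; 1·y_soil + 4·y_crew = 40.
This yields shadow prices y_soil = 8, y_crew = 8.
Reduced cost of patios: c₃ − yᵀa₃ = 37.5 − (8·2 + 8·3) = 37.5 − 40 = -2.5.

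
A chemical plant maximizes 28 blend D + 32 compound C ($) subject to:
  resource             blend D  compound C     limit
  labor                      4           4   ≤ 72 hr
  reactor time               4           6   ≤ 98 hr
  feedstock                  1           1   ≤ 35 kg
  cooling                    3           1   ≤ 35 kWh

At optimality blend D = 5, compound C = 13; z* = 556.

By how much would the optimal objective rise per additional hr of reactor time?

Binding: labor and reactor time. Non-binding: feedstock (17 unused), cooling (7 unused).
Since feedstock, cooling are not tight, their duals are 0.
From A_Bᵀ y = c: 4·y_labor + 4·y_reactor time = 28; 4·y_labor + 6·y_reactor time = 32.
This yields shadow prices y_labor = 5, y_reactor time = 2.
Shadow price of reactor time = 2.

2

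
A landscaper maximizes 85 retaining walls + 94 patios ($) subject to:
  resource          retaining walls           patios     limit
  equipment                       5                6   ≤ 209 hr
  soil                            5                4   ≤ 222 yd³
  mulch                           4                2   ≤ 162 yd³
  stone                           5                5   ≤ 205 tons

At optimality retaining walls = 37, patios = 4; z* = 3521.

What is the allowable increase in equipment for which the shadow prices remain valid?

Binding constraints: equipment, stone. The basis is B = [[5,6],[5,5]] with det -5.
Per unit increase in equipment, x* moves by d = (-1, 1).
The basis stays optimal until retaining walls reaches 0; allowable increase = 37 hr.

37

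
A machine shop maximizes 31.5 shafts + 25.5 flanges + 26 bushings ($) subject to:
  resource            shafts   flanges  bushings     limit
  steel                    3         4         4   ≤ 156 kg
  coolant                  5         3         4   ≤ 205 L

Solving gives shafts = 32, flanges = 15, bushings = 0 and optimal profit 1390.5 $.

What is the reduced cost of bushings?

-4

Check each constraint at x*: steel 156/156 (tight); coolant 205/205 (tight).
The binding rows give the dual system: 3·y_steel + 5·y_coolant = 31.5 and 4·y_steel + 3·y_coolant = 25.5.
→ y_steel = 3 and y_coolant = 4.5.
Reduced cost of bushings: c₃ − yᵀa₃ = 26 − (3·4 + 4.5·4) = 26 − 30 = -4.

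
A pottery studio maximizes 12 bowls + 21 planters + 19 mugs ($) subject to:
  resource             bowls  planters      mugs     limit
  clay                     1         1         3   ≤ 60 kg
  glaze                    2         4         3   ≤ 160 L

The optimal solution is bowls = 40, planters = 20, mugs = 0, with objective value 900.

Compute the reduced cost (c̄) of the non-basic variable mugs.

Check each constraint at x*: clay 60/60 (tight); glaze 160/160 (tight).
Dual feasibility on the basic columns requires 1·y_clay + 2·y_glaze = 12, 1·y_clay + 4·y_glaze = 21.
Solving: y_clay = 3, y_glaze = 4.5.
Reduced cost of mugs: c₃ − yᵀa₃ = 19 − (3·3 + 4.5·3) = 19 − 22.5 = -3.5.

-3.5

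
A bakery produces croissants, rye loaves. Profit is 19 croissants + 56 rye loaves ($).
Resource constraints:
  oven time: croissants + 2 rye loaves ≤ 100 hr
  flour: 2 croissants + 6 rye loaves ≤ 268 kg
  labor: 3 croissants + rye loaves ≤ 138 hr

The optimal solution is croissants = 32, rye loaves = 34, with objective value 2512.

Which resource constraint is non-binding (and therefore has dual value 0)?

labor

oven time: 100/100 (binding)
flour: 268/268 (binding)
labor: 130/138 (slack 8)
By complementary slackness, a constraint with positive slack has shadow price 0 → labor.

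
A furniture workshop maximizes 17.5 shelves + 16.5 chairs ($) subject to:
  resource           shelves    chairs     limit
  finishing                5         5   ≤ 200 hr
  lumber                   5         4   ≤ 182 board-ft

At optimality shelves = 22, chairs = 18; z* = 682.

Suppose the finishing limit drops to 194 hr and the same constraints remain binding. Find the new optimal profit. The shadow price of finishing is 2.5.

Δb = -6, so new z* = 682 + (2.5)·(-6) = 682 − 15 = 667.

667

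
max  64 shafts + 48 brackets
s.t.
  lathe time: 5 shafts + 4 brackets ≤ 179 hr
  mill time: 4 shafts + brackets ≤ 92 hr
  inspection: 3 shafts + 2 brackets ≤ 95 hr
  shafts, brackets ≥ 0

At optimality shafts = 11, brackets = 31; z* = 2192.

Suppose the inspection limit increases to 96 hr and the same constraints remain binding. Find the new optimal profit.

2200

Binding: lathe time and inspection. Non-binding: mill time (17 unused).
Slack constraints have shadow price 0 (complementary slackness).
Dual feasibility on the basic columns requires 5·y_lathe time + 3·y_inspection = 64, 4·y_lathe time + 2·y_inspection = 48.
→ y_lathe time = 8 and y_inspection = 8.
Δz = y_inspection·Δb = 8 × (1) = 8, so new z* = 2192 + 8 = 2200.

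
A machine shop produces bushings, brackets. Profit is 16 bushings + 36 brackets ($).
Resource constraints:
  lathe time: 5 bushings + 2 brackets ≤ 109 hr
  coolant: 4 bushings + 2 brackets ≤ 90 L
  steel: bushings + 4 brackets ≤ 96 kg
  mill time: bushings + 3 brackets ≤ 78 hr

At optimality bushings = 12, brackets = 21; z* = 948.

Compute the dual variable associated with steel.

Binding: coolant and steel. Non-binding: lathe time (7 unused), mill time (3 unused).
Since lathe time, mill time are not tight, their duals are 0.
The binding rows give the dual system: 4·y_coolant + 1·y_steel = 16 and 2·y_coolant + 4·y_steel = 36.
Solving: y_coolant = 2, y_steel = 8.
Shadow price of steel = 8.

8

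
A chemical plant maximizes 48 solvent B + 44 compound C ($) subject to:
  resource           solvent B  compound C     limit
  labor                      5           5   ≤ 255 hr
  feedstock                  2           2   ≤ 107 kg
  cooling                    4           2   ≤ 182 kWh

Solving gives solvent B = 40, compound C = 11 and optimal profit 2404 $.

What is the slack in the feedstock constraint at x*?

feedstock used = 2·40 + 2·11 = 102; slack = 107 − 102 = 5.

5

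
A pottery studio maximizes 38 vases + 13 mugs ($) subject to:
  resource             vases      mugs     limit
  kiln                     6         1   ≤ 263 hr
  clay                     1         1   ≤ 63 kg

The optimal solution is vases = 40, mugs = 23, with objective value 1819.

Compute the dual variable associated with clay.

Both kiln and clay are binding at x*.
From A_Bᵀ y = c: 6·y_kiln + 1·y_clay = 38; 1·y_kiln + 1·y_clay = 13.
Solving: y_kiln = 5, y_clay = 8.
Shadow price of clay = 8.

8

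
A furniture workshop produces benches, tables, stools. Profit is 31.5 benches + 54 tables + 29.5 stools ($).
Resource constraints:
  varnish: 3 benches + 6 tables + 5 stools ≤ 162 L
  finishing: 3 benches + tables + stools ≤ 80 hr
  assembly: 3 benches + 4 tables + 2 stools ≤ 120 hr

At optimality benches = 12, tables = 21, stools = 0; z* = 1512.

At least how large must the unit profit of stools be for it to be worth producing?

39

Check each constraint at x*: varnish 162/162 (tight); finishing 57/80 (slack 23); assembly 120/120 (tight).
Slack constraints have shadow price 0 (complementary slackness).
The binding rows give the dual system: 3·y_varnish + 3·y_assembly = 31.5 and 6·y_varnish + 4·y_assembly = 54.
→ y_varnish = 6 and y_assembly = 4.5.
stools enters the basis when its profit ≥ yᵀa₃ = 6·5 + 4.5·2 = 39.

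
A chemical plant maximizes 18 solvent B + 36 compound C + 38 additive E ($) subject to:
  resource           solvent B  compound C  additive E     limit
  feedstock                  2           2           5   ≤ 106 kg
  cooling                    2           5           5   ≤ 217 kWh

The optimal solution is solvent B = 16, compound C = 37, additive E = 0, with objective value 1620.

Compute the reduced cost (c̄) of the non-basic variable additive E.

-7

Both feedstock and cooling are binding at x*.
From A_Bᵀ y = c: 2·y_feedstock + 2·y_cooling = 18; 2·y_feedstock + 5·y_cooling = 36.
This yields shadow prices y_feedstock = 3, y_cooling = 6.
Reduced cost of additive E: c₃ − yᵀa₃ = 38 − (3·5 + 6·5) = 38 − 45 = -7.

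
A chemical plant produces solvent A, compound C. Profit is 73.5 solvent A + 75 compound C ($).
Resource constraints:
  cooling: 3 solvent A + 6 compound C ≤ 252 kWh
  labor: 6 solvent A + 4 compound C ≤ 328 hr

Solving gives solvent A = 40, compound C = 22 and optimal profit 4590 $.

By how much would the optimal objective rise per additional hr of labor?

Check each constraint at x*: cooling 252/252 (tight); labor 328/328 (tight).
The binding rows give the dual system: 3·y_cooling + 6·y_labor = 73.5 and 6·y_cooling + 4·y_labor = 75.
→ y_cooling = 6.5 and y_labor = 9.
Shadow price of labor = 9.

9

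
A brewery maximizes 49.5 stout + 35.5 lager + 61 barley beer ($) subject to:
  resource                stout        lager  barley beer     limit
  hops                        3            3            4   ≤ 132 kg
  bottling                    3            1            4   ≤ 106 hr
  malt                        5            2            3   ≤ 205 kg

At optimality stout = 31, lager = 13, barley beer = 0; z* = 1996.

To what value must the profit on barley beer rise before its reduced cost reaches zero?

66

Binding: hops and bottling. Non-binding: malt (24 unused).
By complementary slackness, y = 0 for the non-binding constraint.
Dual feasibility on the basic columns requires 3·y_hops + 3·y_bottling = 49.5, 3·y_hops + 1·y_bottling = 35.5.
→ y_hops = 9.5 and y_bottling = 7.
barley beer enters the basis when its profit ≥ yᵀa₃ = 9.5·4 + 7·4 = 66.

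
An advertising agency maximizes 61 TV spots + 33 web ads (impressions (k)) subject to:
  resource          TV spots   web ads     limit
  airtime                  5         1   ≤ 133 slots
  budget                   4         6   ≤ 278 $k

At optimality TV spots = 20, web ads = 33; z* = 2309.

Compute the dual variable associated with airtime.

9

Both airtime and budget are binding at x*.
From A_Bᵀ y = c: 5·y_airtime + 4·y_budget = 61; 1·y_airtime + 6·y_budget = 33.
This yields shadow prices y_airtime = 9, y_budget = 4.
Shadow price of airtime = 9.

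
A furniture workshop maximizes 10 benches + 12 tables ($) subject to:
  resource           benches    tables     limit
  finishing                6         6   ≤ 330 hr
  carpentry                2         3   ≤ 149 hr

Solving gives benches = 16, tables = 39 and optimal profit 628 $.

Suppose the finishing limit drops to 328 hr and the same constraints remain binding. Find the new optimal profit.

626

Both finishing and carpentry are binding at x*.
Dual feasibility on the basic columns requires 6·y_finishing + 2·y_carpentry = 10, 6·y_finishing + 3·y_carpentry = 12.
Solving: y_finishing = 1, y_carpentry = 2.
Δz = y_finishing·Δb = 1 × (-2) = -2, so new z* = 628 − 2 = 626.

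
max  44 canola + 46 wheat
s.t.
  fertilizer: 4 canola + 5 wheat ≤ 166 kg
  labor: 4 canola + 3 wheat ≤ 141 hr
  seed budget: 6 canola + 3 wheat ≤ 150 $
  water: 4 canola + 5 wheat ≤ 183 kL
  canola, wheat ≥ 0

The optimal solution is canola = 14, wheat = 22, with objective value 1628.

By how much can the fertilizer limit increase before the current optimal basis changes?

Binding constraints: fertilizer, seed budget. The basis is B = [[4,5],[6,3]] with det -18.
Per unit increase in fertilizer, x* moves by d = (-0.1667, 0.3333).
The basis stays optimal until water becomes binding; allowable increase = 17 kg.

17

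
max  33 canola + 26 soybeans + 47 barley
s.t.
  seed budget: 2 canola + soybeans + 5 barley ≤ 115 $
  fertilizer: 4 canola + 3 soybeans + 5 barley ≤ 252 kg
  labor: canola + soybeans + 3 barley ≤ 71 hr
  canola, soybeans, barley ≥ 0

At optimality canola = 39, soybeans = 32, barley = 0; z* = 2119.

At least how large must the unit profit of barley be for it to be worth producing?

At the optimum: seed budget uses 110 of 115 (slack = 5); fertilizer uses 252 of 252 (binding); labor uses 71 of 71 (binding).
Slack constraints have shadow price 0 (complementary slackness).
The binding rows give the dual system: 4·y_fertilizer + 1·y_labor = 33 and 3·y_fertilizer + 1·y_labor = 26.
→ y_fertilizer = 7 and y_labor = 5.
barley enters the basis when its profit ≥ yᵀa₃ = 7·5 + 5·3 = 50.

50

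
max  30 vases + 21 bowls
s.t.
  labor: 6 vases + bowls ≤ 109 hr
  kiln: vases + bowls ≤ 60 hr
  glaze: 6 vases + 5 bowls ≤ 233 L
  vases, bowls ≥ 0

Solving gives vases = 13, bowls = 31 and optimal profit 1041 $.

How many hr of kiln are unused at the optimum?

kiln used = 1·13 + 1·31 = 44; slack = 60 − 44 = 16.

16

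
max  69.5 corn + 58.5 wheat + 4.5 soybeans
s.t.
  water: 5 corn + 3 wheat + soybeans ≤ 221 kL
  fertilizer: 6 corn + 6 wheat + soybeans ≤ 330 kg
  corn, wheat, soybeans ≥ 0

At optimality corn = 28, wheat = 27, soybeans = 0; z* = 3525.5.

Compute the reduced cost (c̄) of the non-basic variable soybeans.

-8

At the optimum: water uses 221 of 221 (binding); fertilizer uses 330 of 330 (binding).
The binding rows give the dual system: 5·y_water + 6·y_fertilizer = 69.5 and 3·y_water + 6·y_fertilizer = 58.5.
Solving: y_water = 5.5, y_fertilizer = 7.
Reduced cost of soybeans: c₃ − yᵀa₃ = 4.5 − (5.5·1 + 7·1) = 4.5 − 12.5 = -8.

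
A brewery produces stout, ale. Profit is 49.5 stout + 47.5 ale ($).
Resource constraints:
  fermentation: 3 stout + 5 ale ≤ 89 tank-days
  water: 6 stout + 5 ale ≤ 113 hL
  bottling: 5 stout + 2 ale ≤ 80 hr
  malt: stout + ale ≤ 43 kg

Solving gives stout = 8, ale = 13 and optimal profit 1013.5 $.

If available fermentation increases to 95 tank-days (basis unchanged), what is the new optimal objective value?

1028.5

Check each constraint at x*: fermentation 89/89 (tight); water 113/113 (tight); bottling 66/80 (slack 14); malt 21/43 (slack 22).
Since bottling, malt are not tight, their duals are 0.
Dual feasibility on the basic columns requires 3·y_fermentation + 6·y_water = 49.5, 5·y_fermentation + 5·y_water = 47.5.
→ y_fermentation = 2.5 and y_water = 7.
Δz = y_fermentation·Δb = 2.5 × (6) = 15, so new z* = 1013.5 + 15 = 1028.5.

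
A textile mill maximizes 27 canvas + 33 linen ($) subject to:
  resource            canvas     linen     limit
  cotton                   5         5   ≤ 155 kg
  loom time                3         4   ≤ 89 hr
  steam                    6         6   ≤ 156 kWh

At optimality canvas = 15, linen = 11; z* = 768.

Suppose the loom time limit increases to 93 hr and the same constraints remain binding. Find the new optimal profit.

At the optimum: cotton uses 130 of 155 (slack = 25); loom time uses 89 of 89 (binding); steam uses 156 of 156 (binding).
By complementary slackness, y = 0 for the non-binding constraint.
From A_Bᵀ y = c: 3·y_loom time + 6·y_steam = 27; 4·y_loom time + 6·y_steam = 33.
This yields shadow prices y_loom time = 6, y_steam = 1.5.
Δz = y_loom time·Δb = 6 × (4) = 24, so new z* = 768 + 24 = 792.

792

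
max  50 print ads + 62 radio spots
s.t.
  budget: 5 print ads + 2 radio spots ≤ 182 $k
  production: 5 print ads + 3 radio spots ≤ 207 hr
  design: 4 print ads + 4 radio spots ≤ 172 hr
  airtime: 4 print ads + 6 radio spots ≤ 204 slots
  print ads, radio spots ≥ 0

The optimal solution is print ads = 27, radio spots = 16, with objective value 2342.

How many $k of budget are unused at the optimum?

15

budget used = 5·27 + 2·16 = 167; slack = 182 − 167 = 15.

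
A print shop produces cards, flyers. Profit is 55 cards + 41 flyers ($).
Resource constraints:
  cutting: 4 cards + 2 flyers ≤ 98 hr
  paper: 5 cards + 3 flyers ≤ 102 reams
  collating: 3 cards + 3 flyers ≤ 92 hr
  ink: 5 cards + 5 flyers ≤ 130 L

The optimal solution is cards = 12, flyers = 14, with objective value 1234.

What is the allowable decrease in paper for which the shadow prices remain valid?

Binding constraints: paper, ink. The basis is B = [[5,3],[5,5]] with det 10.
Per unit decrease in paper, x* moves by d = (-0.5, 0.5).
The basis stays optimal until cards reaches 0; allowable decrease = 24 reams.

24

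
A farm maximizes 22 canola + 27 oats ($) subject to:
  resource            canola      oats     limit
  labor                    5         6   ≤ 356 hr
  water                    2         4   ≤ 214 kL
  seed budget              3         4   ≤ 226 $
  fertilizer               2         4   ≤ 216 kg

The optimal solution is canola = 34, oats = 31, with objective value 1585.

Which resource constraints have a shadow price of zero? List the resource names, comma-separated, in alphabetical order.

fertilizer, water

labor: 356/356 (binding)
water: 192/214 (slack 22)
seed budget: 226/226 (binding)
fertilizer: 192/216 (slack 24)
By complementary slackness, a constraint with positive slack has shadow price 0 → fertilizer, water.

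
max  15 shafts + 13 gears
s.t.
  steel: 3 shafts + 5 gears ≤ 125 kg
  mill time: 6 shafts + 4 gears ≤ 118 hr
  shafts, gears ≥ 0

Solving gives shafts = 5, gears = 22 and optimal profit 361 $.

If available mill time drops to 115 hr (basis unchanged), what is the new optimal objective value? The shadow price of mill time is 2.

Δb = -3, so new z* = 361 + (2)·(-3) = 361 − 6 = 355.

355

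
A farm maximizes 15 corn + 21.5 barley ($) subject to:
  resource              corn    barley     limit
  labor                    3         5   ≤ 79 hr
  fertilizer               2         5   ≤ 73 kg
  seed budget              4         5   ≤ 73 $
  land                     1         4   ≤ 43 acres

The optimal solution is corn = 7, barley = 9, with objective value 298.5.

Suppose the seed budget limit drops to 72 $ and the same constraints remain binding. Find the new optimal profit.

295

Binding: seed budget and land. Non-binding: labor (13 unused), fertilizer (14 unused).
Since labor, fertilizer are not tight, their duals are 0.
From A_Bᵀ y = c: 4·y_seed budget + 1·y_land = 15; 5·y_seed budget + 4·y_land = 21.5.
→ y_seed budget = 3.5 and y_land = 1.
Δz = y_seed budget·Δb = 3.5 × (-1) = -3.5, so new z* = 298.5 − 3.5 = 295.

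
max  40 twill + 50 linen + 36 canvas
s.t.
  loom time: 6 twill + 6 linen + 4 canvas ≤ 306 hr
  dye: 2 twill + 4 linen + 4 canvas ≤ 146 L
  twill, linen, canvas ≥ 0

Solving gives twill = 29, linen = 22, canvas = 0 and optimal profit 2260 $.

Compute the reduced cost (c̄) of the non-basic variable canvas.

At the optimum: loom time uses 306 of 306 (binding); dye uses 146 of 146 (binding).
Dual feasibility on the basic columns requires 6·y_loom time + 2·y_dye = 40, 6·y_loom time + 4·y_dye = 50.
Solving: y_loom time = 5, y_dye = 5.
Reduced cost of canvas: c₃ − yᵀa₃ = 36 − (5·4 + 5·4) = 36 − 40 = -4.

-4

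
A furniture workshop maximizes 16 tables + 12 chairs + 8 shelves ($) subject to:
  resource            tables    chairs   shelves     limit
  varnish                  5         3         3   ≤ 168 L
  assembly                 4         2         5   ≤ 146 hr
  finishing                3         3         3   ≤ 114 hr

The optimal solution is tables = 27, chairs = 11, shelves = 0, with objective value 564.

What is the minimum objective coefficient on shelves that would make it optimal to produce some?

12

At the optimum: varnish uses 168 of 168 (binding); assembly uses 130 of 146 (slack = 16); finishing uses 114 of 114 (binding).
By complementary slackness, y = 0 for the non-binding constraint.
From A_Bᵀ y = c: 5·y_varnish + 3·y_finishing = 16; 3·y_varnish + 3·y_finishing = 12.
This yields shadow prices y_varnish = 2, y_finishing = 2.
shelves enters the basis when its profit ≥ yᵀa₃ = 2·3 + 2·3 = 12.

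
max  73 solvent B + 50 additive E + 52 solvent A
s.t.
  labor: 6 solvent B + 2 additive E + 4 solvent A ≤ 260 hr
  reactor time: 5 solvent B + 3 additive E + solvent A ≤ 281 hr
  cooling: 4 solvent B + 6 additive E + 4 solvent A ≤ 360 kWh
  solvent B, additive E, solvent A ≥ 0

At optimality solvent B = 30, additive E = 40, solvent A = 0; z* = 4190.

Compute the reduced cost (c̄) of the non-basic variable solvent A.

-4

Check each constraint at x*: labor 260/260 (tight); reactor time 270/281 (slack 11); cooling 360/360 (tight).
Since reactor time is not tight, its dual is 0.
The binding rows give the dual system: 6·y_labor + 4·y_cooling = 73 and 2·y_labor + 6·y_cooling = 50.
This yields shadow prices y_labor = 8.5, y_cooling = 5.5.
Reduced cost of solvent A: c₃ − yᵀa₃ = 52 − (8.5·4 + 5.5·4) = 52 − 56 = -4.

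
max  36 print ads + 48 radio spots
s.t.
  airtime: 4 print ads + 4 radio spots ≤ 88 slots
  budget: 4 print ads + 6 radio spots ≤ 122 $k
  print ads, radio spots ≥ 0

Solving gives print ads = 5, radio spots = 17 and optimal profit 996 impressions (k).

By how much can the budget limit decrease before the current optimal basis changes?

34

Binding constraints: airtime, budget. The basis is B = [[4,4],[4,6]] with det 8.
Per unit decrease in budget, x* moves by d = (0.5, -0.5).
The basis stays optimal until radio spots reaches 0; allowable decrease = 34 $k.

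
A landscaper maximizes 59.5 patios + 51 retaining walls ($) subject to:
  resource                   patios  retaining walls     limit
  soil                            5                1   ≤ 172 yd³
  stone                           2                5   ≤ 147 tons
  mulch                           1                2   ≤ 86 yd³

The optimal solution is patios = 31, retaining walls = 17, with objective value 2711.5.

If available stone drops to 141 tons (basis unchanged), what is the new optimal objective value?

Binding: soil and stone. Non-binding: mulch (21 unused).
Slack constraints have shadow price 0 (complementary slackness).
From A_Bᵀ y = c: 5·y_soil + 2·y_stone = 59.5; 1·y_soil + 5·y_stone = 51.
→ y_soil = 8.5 and y_stone = 8.5.
Δz = y_stone·Δb = 8.5 × (-6) = -51, so new z* = 2711.5 − 51 = 2660.5.

2660.5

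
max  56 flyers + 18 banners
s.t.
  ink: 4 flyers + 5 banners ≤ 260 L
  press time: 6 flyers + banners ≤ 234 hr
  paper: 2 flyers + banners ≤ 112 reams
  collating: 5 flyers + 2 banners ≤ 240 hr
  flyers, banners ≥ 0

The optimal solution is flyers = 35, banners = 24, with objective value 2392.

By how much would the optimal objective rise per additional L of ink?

At the optimum: ink uses 260 of 260 (binding); press time uses 234 of 234 (binding); paper uses 94 of 112 (slack = 18); collating uses 223 of 240 (slack = 17).
Slack constraints have shadow price 0 (complementary slackness).
Dual feasibility on the basic columns requires 4·y_ink + 6·y_press time = 56, 5·y_ink + 1·y_press time = 18.
This yields shadow prices y_ink = 2, y_press time = 8.
Shadow price of ink = 2.

2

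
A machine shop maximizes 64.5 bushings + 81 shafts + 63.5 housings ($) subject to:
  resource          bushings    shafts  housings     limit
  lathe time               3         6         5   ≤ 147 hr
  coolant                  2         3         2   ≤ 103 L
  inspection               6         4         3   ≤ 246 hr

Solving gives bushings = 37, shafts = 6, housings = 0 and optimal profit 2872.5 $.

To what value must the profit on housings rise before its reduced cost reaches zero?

Check each constraint at x*: lathe time 147/147 (tight); coolant 92/103 (slack 11); inspection 246/246 (tight).
Since coolant is not tight, its dual is 0.
From A_Bᵀ y = c: 3·y_lathe time + 6·y_inspection = 64.5; 6·y_lathe time + 4·y_inspection = 81.
→ y_lathe time = 9.5 and y_inspection = 6.
housings enters the basis when its profit ≥ yᵀa₃ = 9.5·5 + 6·3 = 65.5.

65.5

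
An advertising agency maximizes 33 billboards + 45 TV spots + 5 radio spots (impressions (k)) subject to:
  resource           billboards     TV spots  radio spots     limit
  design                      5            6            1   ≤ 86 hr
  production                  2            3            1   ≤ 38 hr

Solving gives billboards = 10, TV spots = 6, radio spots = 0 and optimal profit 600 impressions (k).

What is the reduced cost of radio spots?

Both design and production are binding at x*.
Dual feasibility on the basic columns requires 5·y_design + 2·y_production = 33, 6·y_design + 3·y_production = 45.
Solving: y_design = 3, y_production = 9.
Reduced cost of radio spots: c₃ − yᵀa₃ = 5 − (3·1 + 9·1) = 5 − 12 = -7.

-7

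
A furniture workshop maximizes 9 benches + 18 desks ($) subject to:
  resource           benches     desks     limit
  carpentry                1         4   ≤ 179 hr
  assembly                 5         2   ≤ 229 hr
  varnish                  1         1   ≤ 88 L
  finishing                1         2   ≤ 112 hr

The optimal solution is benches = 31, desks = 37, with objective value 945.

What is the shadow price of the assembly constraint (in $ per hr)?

1

At the optimum: carpentry uses 179 of 179 (binding); assembly uses 229 of 229 (binding); varnish uses 68 of 88 (slack = 20); finishing uses 105 of 112 (slack = 7).
By complementary slackness, y = 0 for the non-binding constraints.
The binding rows give the dual system: 1·y_carpentry + 5·y_assembly = 9 and 4·y_carpentry + 2·y_assembly = 18.
→ y_carpentry = 4 and y_assembly = 1.
Shadow price of assembly = 1.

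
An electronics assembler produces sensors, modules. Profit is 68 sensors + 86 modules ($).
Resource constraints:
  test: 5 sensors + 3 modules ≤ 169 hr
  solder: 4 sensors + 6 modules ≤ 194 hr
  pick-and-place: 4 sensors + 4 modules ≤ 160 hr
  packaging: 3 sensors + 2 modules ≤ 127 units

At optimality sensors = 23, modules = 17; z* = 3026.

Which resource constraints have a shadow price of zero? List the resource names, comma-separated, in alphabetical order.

test: 166/169 (slack 3)
solder: 194/194 (binding)
pick-and-place: 160/160 (binding)
packaging: 103/127 (slack 24)
By complementary slackness, a constraint with positive slack has shadow price 0 → packaging, test.

packaging, test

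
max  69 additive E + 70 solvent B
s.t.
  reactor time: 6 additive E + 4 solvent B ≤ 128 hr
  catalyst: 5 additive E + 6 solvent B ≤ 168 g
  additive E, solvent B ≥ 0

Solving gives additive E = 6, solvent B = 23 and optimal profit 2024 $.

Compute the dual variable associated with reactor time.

At the optimum: reactor time uses 128 of 128 (binding); catalyst uses 168 of 168 (binding).
The binding rows give the dual system: 6·y_reactor time + 5·y_catalyst = 69 and 4·y_reactor time + 6·y_catalyst = 70.
Solving: y_reactor time = 4, y_catalyst = 9.
Shadow price of reactor time = 4.

4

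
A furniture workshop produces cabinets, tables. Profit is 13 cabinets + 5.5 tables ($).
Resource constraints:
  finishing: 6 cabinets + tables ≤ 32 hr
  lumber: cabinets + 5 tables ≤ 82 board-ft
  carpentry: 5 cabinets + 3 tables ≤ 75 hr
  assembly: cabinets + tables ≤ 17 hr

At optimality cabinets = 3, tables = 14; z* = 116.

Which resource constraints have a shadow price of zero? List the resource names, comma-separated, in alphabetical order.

carpentry, lumber

finishing: 32/32 (binding)
lumber: 73/82 (slack 9)
carpentry: 57/75 (slack 18)
assembly: 17/17 (binding)
By complementary slackness, a constraint with positive slack has shadow price 0 → carpentry, lumber.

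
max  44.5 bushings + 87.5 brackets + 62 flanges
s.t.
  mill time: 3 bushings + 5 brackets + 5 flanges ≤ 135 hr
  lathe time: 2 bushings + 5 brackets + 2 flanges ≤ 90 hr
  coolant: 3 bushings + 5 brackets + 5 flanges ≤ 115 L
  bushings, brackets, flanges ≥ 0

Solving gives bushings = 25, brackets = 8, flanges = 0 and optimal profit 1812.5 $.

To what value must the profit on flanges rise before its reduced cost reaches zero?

Check each constraint at x*: mill time 115/135 (slack 20); lathe time 90/90 (tight); coolant 115/115 (tight).
By complementary slackness, y = 0 for the non-binding constraint.
The binding rows give the dual system: 2·y_lathe time + 3·y_coolant = 44.5 and 5·y_lathe time + 5·y_coolant = 87.5.
This yields shadow prices y_lathe time = 8, y_coolant = 9.5.
flanges enters the basis when its profit ≥ yᵀa₃ = 8·2 + 9.5·5 = 63.5.

63.5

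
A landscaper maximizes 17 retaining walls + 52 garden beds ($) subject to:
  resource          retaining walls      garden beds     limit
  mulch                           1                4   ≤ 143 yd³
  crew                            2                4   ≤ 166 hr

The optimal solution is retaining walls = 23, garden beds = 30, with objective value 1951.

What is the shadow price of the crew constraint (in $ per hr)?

At the optimum: mulch uses 143 of 143 (binding); crew uses 166 of 166 (binding).
From A_Bᵀ y = c: 1·y_mulch + 2·y_crew = 17; 4·y_mulch + 4·y_crew = 52.
This yields shadow prices y_mulch = 9, y_crew = 4.
Shadow price of crew = 4.

4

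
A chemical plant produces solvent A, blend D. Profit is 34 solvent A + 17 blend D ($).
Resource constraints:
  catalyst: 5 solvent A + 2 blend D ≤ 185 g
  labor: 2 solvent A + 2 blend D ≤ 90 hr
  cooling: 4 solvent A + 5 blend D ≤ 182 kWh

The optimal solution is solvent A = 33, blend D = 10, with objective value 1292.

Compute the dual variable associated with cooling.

1

Binding: catalyst and cooling. Non-binding: labor (4 unused).
By complementary slackness, y = 0 for the non-binding constraint.
From A_Bᵀ y = c: 5·y_catalyst + 4·y_cooling = 34; 2·y_catalyst + 5·y_cooling = 17.
This yields shadow prices y_catalyst = 6, y_cooling = 1.
Shadow price of cooling = 1.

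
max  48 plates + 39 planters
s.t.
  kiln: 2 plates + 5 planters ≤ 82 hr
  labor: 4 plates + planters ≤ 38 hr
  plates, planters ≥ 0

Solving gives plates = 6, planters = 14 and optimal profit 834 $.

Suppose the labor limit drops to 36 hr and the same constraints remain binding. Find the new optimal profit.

Check each constraint at x*: kiln 82/82 (tight); labor 38/38 (tight).
From A_Bᵀ y = c: 2·y_kiln + 4·y_labor = 48; 5·y_kiln + 1·y_labor = 39.
→ y_kiln = 6 and y_labor = 9.
Δz = y_labor·Δb = 9 × (-2) = -18, so new z* = 834 − 18 = 816.

816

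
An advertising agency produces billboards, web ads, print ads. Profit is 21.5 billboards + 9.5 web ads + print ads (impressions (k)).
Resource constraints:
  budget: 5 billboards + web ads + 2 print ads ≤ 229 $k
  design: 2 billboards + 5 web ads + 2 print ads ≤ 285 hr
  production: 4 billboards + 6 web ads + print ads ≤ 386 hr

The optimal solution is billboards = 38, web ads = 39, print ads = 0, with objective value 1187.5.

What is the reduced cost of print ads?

-7

Check each constraint at x*: budget 229/229 (tight); design 271/285 (slack 14); production 386/386 (tight).
By complementary slackness, y = 0 for the non-binding constraint.
Dual feasibility on the basic columns requires 5·y_budget + 4·y_production = 21.5, 1·y_budget + 6·y_production = 9.5.
Solving: y_budget = 3.5, y_production = 1.
Reduced cost of print ads: c₃ − yᵀa₃ = 1 − (3.5·2 + 1·1) = 1 − 8 = -7.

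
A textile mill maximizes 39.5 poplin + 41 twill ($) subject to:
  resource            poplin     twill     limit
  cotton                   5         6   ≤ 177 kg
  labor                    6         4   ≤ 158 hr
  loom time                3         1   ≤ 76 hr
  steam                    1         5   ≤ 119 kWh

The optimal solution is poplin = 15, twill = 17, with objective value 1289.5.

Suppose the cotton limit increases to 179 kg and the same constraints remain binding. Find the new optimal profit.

Check each constraint at x*: cotton 177/177 (tight); labor 158/158 (tight); loom time 62/76 (slack 14); steam 100/119 (slack 19).
By complementary slackness, y = 0 for the non-binding constraints.
From A_Bᵀ y = c: 5·y_cotton + 6·y_labor = 39.5; 6·y_cotton + 4·y_labor = 41.
This yields shadow prices y_cotton = 5.5, y_labor = 2.
Δz = y_cotton·Δb = 5.5 × (2) = 11, so new z* = 1289.5 + 11 = 1300.5.

1300.5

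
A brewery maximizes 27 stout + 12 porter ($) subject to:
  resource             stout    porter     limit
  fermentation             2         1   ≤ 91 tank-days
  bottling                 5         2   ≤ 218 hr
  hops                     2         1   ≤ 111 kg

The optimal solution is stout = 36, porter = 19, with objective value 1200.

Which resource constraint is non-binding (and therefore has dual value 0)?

fermentation: 91/91 (binding)
bottling: 218/218 (binding)
hops: 91/111 (slack 20)
By complementary slackness, a constraint with positive slack has shadow price 0 → hops.

hops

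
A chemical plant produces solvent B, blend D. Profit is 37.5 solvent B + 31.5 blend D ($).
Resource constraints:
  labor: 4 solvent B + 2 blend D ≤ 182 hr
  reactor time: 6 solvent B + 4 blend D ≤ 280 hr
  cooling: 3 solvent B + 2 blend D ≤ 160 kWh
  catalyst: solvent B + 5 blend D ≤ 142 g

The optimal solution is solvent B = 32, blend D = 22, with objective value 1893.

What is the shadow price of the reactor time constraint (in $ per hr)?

Check each constraint at x*: labor 172/182 (slack 10); reactor time 280/280 (tight); cooling 140/160 (slack 20); catalyst 142/142 (tight).
By complementary slackness, y = 0 for the non-binding constraints.
The binding rows give the dual system: 6·y_reactor time + 1·y_catalyst = 37.5 and 4·y_reactor time + 5·y_catalyst = 31.5.
Solving: y_reactor time = 6, y_catalyst = 1.5.
Shadow price of reactor time = 6.

6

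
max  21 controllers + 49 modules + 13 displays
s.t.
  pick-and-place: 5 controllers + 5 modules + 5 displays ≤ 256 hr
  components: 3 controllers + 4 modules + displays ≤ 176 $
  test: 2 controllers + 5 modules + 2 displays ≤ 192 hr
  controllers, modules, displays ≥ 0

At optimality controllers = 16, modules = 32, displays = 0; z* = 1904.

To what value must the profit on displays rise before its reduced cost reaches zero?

Binding: components and test. Non-binding: pick-and-place (16 unused).
By complementary slackness, y = 0 for the non-binding constraint.
Dual feasibility on the basic columns requires 3·y_components + 2·y_test = 21, 4·y_components + 5·y_test = 49.
→ y_components = 1 and y_test = 9.
displays enters the basis when its profit ≥ yᵀa₃ = 1·1 + 9·2 = 19.

19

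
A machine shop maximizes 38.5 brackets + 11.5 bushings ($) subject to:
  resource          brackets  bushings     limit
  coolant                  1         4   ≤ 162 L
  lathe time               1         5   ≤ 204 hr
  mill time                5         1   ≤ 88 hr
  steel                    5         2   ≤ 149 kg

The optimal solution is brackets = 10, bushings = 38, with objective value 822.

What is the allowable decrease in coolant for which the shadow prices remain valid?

Binding constraints: coolant, mill time. The basis is B = [[1,4],[5,1]] with det -19.
Per unit decrease in coolant, x* moves by d = (0.0526, -0.2632).
The basis stays optimal until bushings reaches 0; allowable decrease = 144.4 L.

144.4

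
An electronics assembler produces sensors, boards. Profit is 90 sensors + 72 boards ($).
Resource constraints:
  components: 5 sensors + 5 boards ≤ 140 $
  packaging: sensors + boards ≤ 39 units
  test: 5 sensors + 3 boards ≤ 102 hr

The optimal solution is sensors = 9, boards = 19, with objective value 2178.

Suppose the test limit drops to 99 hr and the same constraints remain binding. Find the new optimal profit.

2151

At the optimum: components uses 140 of 140 (binding); packaging uses 28 of 39 (slack = 11); test uses 102 of 102 (binding).
By complementary slackness, y = 0 for the non-binding constraint.
The binding rows give the dual system: 5·y_components + 5·y_test = 90 and 5·y_components + 3·y_test = 72.
This yields shadow prices y_components = 9, y_test = 9.
Δz = y_test·Δb = 9 × (-3) = -27, so new z* = 2178 − 27 = 2151.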